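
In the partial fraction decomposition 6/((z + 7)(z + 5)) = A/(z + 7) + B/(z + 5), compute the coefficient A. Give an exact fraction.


Step 1: Multiply both sides by (z + 7) and set z = -7
Step 2: A = 6 / (-7 + 5)
Step 3: A = 6 / (-2)
Step 4: A = -3

-3


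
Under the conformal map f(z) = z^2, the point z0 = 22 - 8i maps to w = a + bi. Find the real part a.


Step 1: z0 = 22 - 8i
Step 2: z0^2 = 22^2 - (-8)^2 - 352i
Step 3: real part = 484 - 64 = 420

420


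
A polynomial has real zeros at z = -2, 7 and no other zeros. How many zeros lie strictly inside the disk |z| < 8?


Step 1: Check each root:
  z = -2: |-2| = 2 < 8
  z = 7: |7| = 7 < 8
Step 2: Count = 2

2


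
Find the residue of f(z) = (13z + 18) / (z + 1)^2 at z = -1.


Step 1: Pole of order 2 at z = -1
Step 2: Res = lim d/dz [(z + 1)^2 * f(z)] as z -> -1
Step 3: (z + 1)^2 * f(z) = 13z + 18
Step 4: d/dz[13z + 18] = 13

13


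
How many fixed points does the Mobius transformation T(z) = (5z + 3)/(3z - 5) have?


Step 1: Fixed points satisfy T(z) = z
Step 2: 3z^2 - 10z - 3 = 0
Step 3: Discriminant = (-10)^2 - 4*3*(-3) = 136
Step 4: Number of fixed points = 2

2


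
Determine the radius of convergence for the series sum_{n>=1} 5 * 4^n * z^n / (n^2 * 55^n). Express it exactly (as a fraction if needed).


Step 1: General term a_n = 5 * 4^n / (n^2 * 55^n)
Step 2: By the root test, |a_n|^(1/n) = 5^(1/n) * 4 / (n^(2/n) * 55) -> 4/55 as n -> infinity (since 5^(1/n) -> 1 and n^(2/n) -> 1)
Step 3: R = 1/lim|a_n|^(1/n) = 55/4

55/4


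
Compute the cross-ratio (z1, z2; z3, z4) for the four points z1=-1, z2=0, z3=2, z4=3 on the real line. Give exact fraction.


Step 1: (z1-z3)(z2-z4) = (-3) * (-3) = 9
Step 2: (z1-z4)(z2-z3) = (-4) * (-2) = 8
Step 3: Cross-ratio = 9/8 = 9/8

9/8


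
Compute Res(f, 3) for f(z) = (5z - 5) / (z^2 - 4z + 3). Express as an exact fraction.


Step 1: Q(z) = z^2 - 4z + 3 = (z - 3)(z - 1)
Step 2: Q'(z) = 2z - 4
Step 3: Q'(3) = 2, P(3) = 10
Step 4: Res = P(3)/Q'(3) = 10/2 = 5

5


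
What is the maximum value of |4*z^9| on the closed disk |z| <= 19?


Step 1: On |z| = 19, |f(z)| = 4 * |z|^9 = 4 * 19^9
Step 2: By maximum modulus principle, maximum is on boundary.
Step 3: Maximum = 4 * 322687697779 = 1290750791116

1290750791116


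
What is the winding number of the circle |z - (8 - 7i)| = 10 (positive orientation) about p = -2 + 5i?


Step 1: Center c = (8, -7), radius = 10
Step 2: |p - c|^2 = (-10)^2 + 12^2 = 244
Step 3: r^2 = 100
Step 4: |p-c| > r so winding number = 0

0


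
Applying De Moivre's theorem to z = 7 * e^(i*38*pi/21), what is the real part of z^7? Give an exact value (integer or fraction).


Step 1: By De Moivre's theorem, z^7 = 7^7 * e^(i*7*38*pi/21) = 823543 * (cos(38*pi/3) + i*sin(38*pi/3))
Step 2: |z|^7 = 7^7 = 823543
Step 3: Reduce the angle mod 2*pi: 38*pi/3 - 12*pi = 2*pi/3
Step 4: cos(2*pi/3) = -1/2
Step 5: Re(z^7) = 823543 * (-1/2) = -823543/2

-823543/2


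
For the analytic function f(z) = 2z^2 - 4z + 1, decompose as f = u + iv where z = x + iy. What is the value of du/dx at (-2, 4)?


Step 1: f(z) = 2(x+iy)^2 - 4(x+iy) + 1
Step 2: u = 2(x^2 - y^2) - 4x + 1
Step 3: u_x = 4x - 4
Step 4: At (-2, 4): u_x = -8 - 4 = -12

-12


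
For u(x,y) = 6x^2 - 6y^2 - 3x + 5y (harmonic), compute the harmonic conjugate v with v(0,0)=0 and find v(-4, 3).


Step 1: v_x = -u_y = 12y - 5
Step 2: v_y = u_x = 12x - 3
Step 3: v = 12xy - 5x - 3y + C
Step 4: v(0,0) = 0 => C = 0
Step 5: v(-4, 3) = -133

-133


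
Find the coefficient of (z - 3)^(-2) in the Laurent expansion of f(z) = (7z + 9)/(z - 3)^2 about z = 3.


Step 1: Write the numerator in powers of (z - 3): 7z + 9 = 7(z - 3) + (7*3 + 9) = 7(z - 3) + 30
Step 2: Divide by (z - 3)^2: f(z) = 30(z - 3)^(-2) + 7(z - 3)^(-1)
Step 3: This finite sum is the Laurent series of f about z = 3.
Step 4: Coefficient of (z - 3)^(-2) = 7*3 + 9 = 30

30


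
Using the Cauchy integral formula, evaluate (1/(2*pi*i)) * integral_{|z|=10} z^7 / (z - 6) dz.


Step 1: f(z) = z^7, a = 6 is inside |z| = 10
Step 2: By Cauchy integral formula: (1/(2pi*i)) * integral = f(a)
Step 3: f(6) = 6^7 = 279936

279936


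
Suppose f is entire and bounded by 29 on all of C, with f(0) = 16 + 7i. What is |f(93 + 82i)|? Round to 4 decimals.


Step 1: By Liouville's theorem, a bounded entire function is constant.
Step 2: f(z) = f(0) = 16 + 7i for all z.
Step 3: |f(w)| = |16 + 7i| = sqrt(256 + 49)
Step 4: = 17.4642

17.4642


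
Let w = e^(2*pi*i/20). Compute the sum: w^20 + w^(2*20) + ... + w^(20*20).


Step 1: The sum sum_{j=1}^{n} w^(k*j) equals n if n | k, else 0.
Step 2: Here n = 20, k = 20
Step 3: Does n divide k? 20 | 20 -> True
Step 4: Sum = 20

20


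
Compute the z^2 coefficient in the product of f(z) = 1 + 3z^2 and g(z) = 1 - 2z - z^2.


Step 1: z^2 term in f*g comes from: (1)*(-z^2) + (0)*(-2z) + (3z^2)*(1)
Step 2: = -1 + 0 + 3
Step 3: = 2

2


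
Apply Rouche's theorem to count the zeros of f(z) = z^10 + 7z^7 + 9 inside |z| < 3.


Step 1: On |z| = 3 the three terms have sizes |z^10| = 3^10 = 59049, |7z^7| = 7*3^7 = 15309, |9| = 9
Step 2: The dominant term is g(z) = z^10; let h(z) = 7z^7 + 9 so f = g + h
Step 3: On |z| = 3: |g| = 59049 and |h| <= 15309 + 9 = 15318
Step 4: Since 59049 > 15318, |h| < |g| on |z| = 3, so by Rouche f has the same number of zeros as g inside |z| < 3
Step 5: g(z) = z^10 has 10 zeros (all at the origin) inside |z| < 3. Answer = 10

10


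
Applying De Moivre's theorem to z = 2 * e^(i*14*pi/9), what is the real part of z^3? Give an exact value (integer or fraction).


Step 1: By De Moivre's theorem, z^3 = 2^3 * e^(i*3*14*pi/9) = 8 * (cos(14*pi/3) + i*sin(14*pi/3))
Step 2: |z|^3 = 2^3 = 8
Step 3: Reduce the angle mod 2*pi: 14*pi/3 - 4*pi = 2*pi/3
Step 4: cos(2*pi/3) = -1/2
Step 5: Re(z^3) = 8 * (-1/2) = -4

-4


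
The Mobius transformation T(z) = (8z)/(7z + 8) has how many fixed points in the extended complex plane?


Step 1: Fixed points satisfy T(z) = z
Step 2: 7z^2 = 0
Step 3: Discriminant = 0^2 - 4*7*0 = 0
Step 4: Number of fixed points = 1

1


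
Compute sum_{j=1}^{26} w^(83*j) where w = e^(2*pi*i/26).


Step 1: The sum sum_{j=1}^{n} w^(k*j) equals n if n | k, else 0.
Step 2: Here n = 26, k = 83
Step 3: Does n divide k? 26 | 83 -> False
Step 4: Sum = 0

0


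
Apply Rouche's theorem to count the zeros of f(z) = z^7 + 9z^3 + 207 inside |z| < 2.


Step 1: On |z| = 2 the three terms have sizes |z^7| = 2^7 = 128, |9z^3| = 9*2^3 = 72, |207| = 207
Step 2: The dominant term is g(z) = 207; let h(z) = z^7 + 9z^3 so f = g + h
Step 3: On |z| = 2: |g| = 207 and |h| <= 128 + 72 = 200
Step 4: Since 207 > 200, |h| < |g| on |z| = 2, so by Rouche f has the same number of zeros as g inside |z| < 2
Step 5: g(z) = 207 is a nonzero constant with no zeros inside |z| < 2. Answer = 0

0


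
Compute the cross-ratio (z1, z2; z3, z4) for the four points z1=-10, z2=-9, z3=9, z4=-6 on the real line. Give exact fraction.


Step 1: (z1-z3)(z2-z4) = (-19) * (-3) = 57
Step 2: (z1-z4)(z2-z3) = (-4) * (-18) = 72
Step 3: Cross-ratio = 57/72 = 19/24

19/24


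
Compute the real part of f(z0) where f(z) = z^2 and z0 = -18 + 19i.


Step 1: z0 = -18 + 19i
Step 2: z0^2 = (-18)^2 - 19^2 - 684i
Step 3: real part = 324 - 361 = -37

-37


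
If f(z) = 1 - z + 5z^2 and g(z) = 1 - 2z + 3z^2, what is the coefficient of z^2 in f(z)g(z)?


Step 1: z^2 term in f*g comes from: (1)*(3z^2) + (-z)*(-2z) + (5z^2)*(1)
Step 2: = 3 + 2 + 5
Step 3: = 10

10


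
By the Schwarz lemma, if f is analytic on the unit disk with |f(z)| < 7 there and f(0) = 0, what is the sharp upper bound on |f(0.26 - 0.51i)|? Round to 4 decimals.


Step 1: g = f/7 maps D -> D with g(0) = 0, so by the Schwarz lemma |g(z)| <= |z|, i.e. |f(z)| <= 7|z|; this is sharp (f(z) = 7z).
Step 2: |z0|^2 = 0.26^2 + (-0.51)^2 = 0.3277
Step 3: |z0| = sqrt(0.3277) = 0.572451
Step 4: Best bound = 7 * |z0| = 7 * 0.572451 = 4.0072

4.0072


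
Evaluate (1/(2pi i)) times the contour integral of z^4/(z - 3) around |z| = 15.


Step 1: f(z) = z^4, a = 3 is inside |z| = 15
Step 2: By Cauchy integral formula: (1/(2pi*i)) * integral = f(a)
Step 3: f(3) = 3^4 = 81

81


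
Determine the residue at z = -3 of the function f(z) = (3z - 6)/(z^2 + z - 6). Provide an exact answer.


Step 1: Q(z) = z^2 + z - 6 = (z + 3)(z - 2)
Step 2: Q'(z) = 2z + 1
Step 3: Q'(-3) = -5, P(-3) = -15
Step 4: Res = P(-3)/Q'(-3) = -15/(-5) = 3

3


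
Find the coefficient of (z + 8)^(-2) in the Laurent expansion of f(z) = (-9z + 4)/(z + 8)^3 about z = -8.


Step 1: Write the numerator in powers of (z + 8): -9z + 4 = -9(z + 8) + (-9*(-8) + 4) = -9(z + 8) + 76
Step 2: Divide by (z + 8)^3: f(z) = 76(z + 8)^(-3) - 9(z + 8)^(-2)
Step 3: This finite sum is the Laurent series of f about z = -8.
Step 4: Coefficient of (z + 8)^(-2) = coefficient of (z + 8) in the re-centred numerator = -9

-9


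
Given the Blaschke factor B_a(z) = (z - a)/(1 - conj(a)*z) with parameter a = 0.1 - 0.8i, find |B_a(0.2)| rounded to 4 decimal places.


Step 1: Numerator z0 - a = 0.2 - (0.1 - 0.8i) = 0.1 + 0.8i
Step 2: Denominator 1 - conj(a)*z0 = 1 - (0.1 + 0.8i)*0.2 = 0.98 - 0.16i
Step 3: |z0 - a|^2 = 0.1^2 + 0.8^2 = 0.65; |1 - conj(a)*z0|^2 = 0.98^2 + (-0.16)^2 = 0.986
Step 4: |B_a(0.2)| = sqrt(0.65 / 0.986) = sqrt(0.659229)
Step 5: = 0.8119

0.8119


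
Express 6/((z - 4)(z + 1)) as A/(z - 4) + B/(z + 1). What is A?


Step 1: Multiply both sides by (z - 4) and set z = 4
Step 2: A = 6 / (4 + 1)
Step 3: A = 6 / 5
Step 4: A = 6/5

6/5


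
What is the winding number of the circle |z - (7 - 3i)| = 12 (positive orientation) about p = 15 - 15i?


Step 1: Center c = (7, -3), radius = 12
Step 2: |p - c|^2 = 8^2 + (-12)^2 = 208
Step 3: r^2 = 144
Step 4: |p-c| > r so winding number = 0

0


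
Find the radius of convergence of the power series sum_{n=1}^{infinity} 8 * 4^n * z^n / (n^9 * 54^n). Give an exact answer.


Step 1: General term a_n = 8 * 4^n / (n^9 * 54^n)
Step 2: By the root test, |a_n|^(1/n) = 8^(1/n) * 4 / (n^(9/n) * 54) -> 4/54 as n -> infinity (since 8^(1/n) -> 1 and n^(9/n) -> 1)
Step 3: R = 1/lim|a_n|^(1/n) = 54/4 = 27/2

27/2


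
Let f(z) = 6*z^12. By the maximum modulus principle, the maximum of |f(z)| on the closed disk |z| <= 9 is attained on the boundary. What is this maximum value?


Step 1: On |z| = 9, |f(z)| = 6 * |z|^12 = 6 * 9^12
Step 2: By maximum modulus principle, maximum is on boundary.
Step 3: Maximum = 6 * 282429536481 = 1694577218886

1694577218886


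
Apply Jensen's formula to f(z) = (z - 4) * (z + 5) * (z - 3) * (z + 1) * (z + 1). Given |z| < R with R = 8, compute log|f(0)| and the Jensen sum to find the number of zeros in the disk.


Jensen's formula: (1/2pi)*integral log|f(Re^it)|dt = log|f(0)| + sum_{|a_k|<R} log(R/|a_k|)
Step 1: f(0) = (-4) * 5 * (-3) * 1 * 1 = 60
Step 2: log|f(0)| = log|4| + log|-5| + log|3| + log|-1| + log|-1| = 4.0943
Step 3: Zeros inside |z| < 8: 4, -5, 3, -1, -1
Step 4: Jensen sum = log(8/4) + log(8/5) + log(8/3) + log(8/1) + log(8/1) = 6.3029
Step 5: n(R) = number of terms in the Jensen sum = count of zeros inside |z| < 8 = 5

5


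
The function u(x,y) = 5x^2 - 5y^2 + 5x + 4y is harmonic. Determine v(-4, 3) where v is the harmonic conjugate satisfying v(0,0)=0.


Step 1: v_x = -u_y = 10y - 4
Step 2: v_y = u_x = 10x + 5
Step 3: v = 10xy - 4x + 5y + C
Step 4: v(0,0) = 0 => C = 0
Step 5: v(-4, 3) = -89

-89


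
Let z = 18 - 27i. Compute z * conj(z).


Step 1: conj(z) = 18 + 27i
Step 2: z * conj(z) = 18^2 + (-27)^2
Step 3: = 324 + 729 = 1053

1053


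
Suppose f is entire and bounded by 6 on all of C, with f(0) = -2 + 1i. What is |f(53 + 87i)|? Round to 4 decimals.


Step 1: By Liouville's theorem, a bounded entire function is constant.
Step 2: f(z) = f(0) = -2 + 1i for all z.
Step 3: |f(w)| = |-2 + 1i| = sqrt(4 + 1)
Step 4: = 2.2361

2.2361


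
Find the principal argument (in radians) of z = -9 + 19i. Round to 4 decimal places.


Step 1: z = -9 + 19i
Step 2: arg(z) = atan2(19, -9)
Step 3: arg(z) = 2.0132

2.0132


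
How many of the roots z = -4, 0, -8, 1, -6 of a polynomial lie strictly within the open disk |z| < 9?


Step 1: Check each root:
  z = -4: |-4| = 4 < 9
  z = 0: |0| = 0 < 9
  z = -8: |-8| = 8 < 9
  z = 1: |1| = 1 < 9
  z = -6: |-6| = 6 < 9
Step 2: Count = 5

5


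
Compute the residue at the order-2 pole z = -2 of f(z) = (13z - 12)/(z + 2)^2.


Step 1: Pole of order 2 at z = -2
Step 2: Res = lim d/dz [(z + 2)^2 * f(z)] as z -> -2
Step 3: (z + 2)^2 * f(z) = 13z - 12
Step 4: d/dz[13z - 12] = 13

13


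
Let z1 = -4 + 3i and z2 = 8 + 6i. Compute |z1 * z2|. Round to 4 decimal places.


Step 1: |z1| = sqrt((-4)^2 + 3^2) = sqrt(25)
Step 2: |z2| = sqrt(8^2 + 6^2) = sqrt(100)
Step 3: |z1*z2| = |z1|*|z2| = sqrt(25) * sqrt(100) = sqrt(25 * 100) = sqrt(2500)
Step 4: = 50.0

50.0


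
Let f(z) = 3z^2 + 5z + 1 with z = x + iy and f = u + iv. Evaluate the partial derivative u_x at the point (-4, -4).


Step 1: f(z) = 3(x+iy)^2 + 5(x+iy) + 1
Step 2: u = 3(x^2 - y^2) + 5x + 1
Step 3: u_x = 6x + 5
Step 4: At (-4, -4): u_x = -24 + 5 = -19

-19


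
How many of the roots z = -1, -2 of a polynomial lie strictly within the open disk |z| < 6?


Step 1: Check each root:
  z = -1: |-1| = 1 < 6
  z = -2: |-2| = 2 < 6
Step 2: Count = 2

2


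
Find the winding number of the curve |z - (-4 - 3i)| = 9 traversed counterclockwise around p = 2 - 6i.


Step 1: Center c = (-4, -3), radius = 9
Step 2: |p - c|^2 = 6^2 + (-3)^2 = 45
Step 3: r^2 = 81
Step 4: |p-c| < r so winding number = 1

1


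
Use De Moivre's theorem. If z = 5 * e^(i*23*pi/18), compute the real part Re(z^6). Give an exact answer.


Step 1: By De Moivre's theorem, z^6 = 5^6 * e^(i*6*23*pi/18) = 15625 * (cos(23*pi/3) + i*sin(23*pi/3))
Step 2: |z|^6 = 5^6 = 15625
Step 3: Reduce the angle mod 2*pi: 23*pi/3 - 6*pi = 5*pi/3
Step 4: cos(5*pi/3) = 1/2
Step 5: Re(z^6) = 15625 * 1/2 = 15625/2

15625/2


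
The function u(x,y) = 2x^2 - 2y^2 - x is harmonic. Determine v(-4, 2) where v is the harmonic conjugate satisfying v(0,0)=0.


Step 1: v_x = -u_y = 4y + 0
Step 2: v_y = u_x = 4x - 1
Step 3: v = 4xy - y + C
Step 4: v(0,0) = 0 => C = 0
Step 5: v(-4, 2) = -34

-34


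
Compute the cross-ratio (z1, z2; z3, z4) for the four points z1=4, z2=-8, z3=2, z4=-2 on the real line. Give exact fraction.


Step 1: (z1-z3)(z2-z4) = 2 * (-6) = -12
Step 2: (z1-z4)(z2-z3) = 6 * (-10) = -60
Step 3: Cross-ratio = 12/60 = 1/5

1/5


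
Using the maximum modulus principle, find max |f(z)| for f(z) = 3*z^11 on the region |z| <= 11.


Step 1: On |z| = 11, |f(z)| = 3 * |z|^11 = 3 * 11^11
Step 2: By maximum modulus principle, maximum is on boundary.
Step 3: Maximum = 3 * 285311670611 = 855935011833

855935011833


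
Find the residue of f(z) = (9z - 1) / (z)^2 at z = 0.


Step 1: Pole of order 2 at z = 0
Step 2: Res = lim d/dz [(z)^2 * f(z)] as z -> 0
Step 3: (z)^2 * f(z) = 9z - 1
Step 4: d/dz[9z - 1] = 9

9


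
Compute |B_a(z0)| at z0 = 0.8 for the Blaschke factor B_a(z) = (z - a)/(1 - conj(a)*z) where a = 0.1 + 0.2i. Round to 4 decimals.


Step 1: Numerator z0 - a = 0.8 - (0.1 + 0.2i) = 0.7 - 0.2i
Step 2: Denominator 1 - conj(a)*z0 = 1 - (0.1 - 0.2i)*0.8 = 0.92 + 0.16i
Step 3: |z0 - a|^2 = 0.7^2 + (-0.2)^2 = 0.53; |1 - conj(a)*z0|^2 = 0.92^2 + 0.16^2 = 0.872
Step 4: |B_a(0.8)| = sqrt(0.53 / 0.872) = sqrt(0.607798)
Step 5: = 0.7796

0.7796


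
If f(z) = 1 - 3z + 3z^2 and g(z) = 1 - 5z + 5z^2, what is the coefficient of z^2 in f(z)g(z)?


Step 1: z^2 term in f*g comes from: (1)*(5z^2) + (-3z)*(-5z) + (3z^2)*(1)
Step 2: = 5 + 15 + 3
Step 3: = 23

23


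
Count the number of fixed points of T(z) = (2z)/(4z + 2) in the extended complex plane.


Step 1: Fixed points satisfy T(z) = z
Step 2: 4z^2 = 0
Step 3: Discriminant = 0^2 - 4*4*0 = 0
Step 4: Number of fixed points = 1

1


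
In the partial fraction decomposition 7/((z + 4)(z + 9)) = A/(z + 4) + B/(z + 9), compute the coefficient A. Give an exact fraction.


Step 1: Multiply both sides by (z + 4) and set z = -4
Step 2: A = 7 / (-4 + 9)
Step 3: A = 7 / 5
Step 4: A = 7/5

7/5


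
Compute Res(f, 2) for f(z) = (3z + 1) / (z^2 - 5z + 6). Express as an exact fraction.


Step 1: Q(z) = z^2 - 5z + 6 = (z - 2)(z - 3)
Step 2: Q'(z) = 2z - 5
Step 3: Q'(2) = -1, P(2) = 7
Step 4: Res = P(2)/Q'(2) = 7/(-1) = -7

-7


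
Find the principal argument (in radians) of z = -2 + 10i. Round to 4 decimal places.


Step 1: z = -2 + 10i
Step 2: arg(z) = atan2(10, -2)
Step 3: arg(z) = 1.7682

1.7682


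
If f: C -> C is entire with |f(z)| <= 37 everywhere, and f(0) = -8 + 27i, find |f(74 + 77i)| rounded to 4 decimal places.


Step 1: By Liouville's theorem, a bounded entire function is constant.
Step 2: f(z) = f(0) = -8 + 27i for all z.
Step 3: |f(w)| = |-8 + 27i| = sqrt(64 + 729)
Step 4: = 28.1603

28.1603


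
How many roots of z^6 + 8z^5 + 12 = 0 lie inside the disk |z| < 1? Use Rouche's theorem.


Step 1: On |z| = 1 the three terms have sizes |z^6| = 1^6 = 1, |8z^5| = 8*1^5 = 8, |12| = 12
Step 2: The dominant term is g(z) = 12; let h(z) = z^6 + 8z^5 so f = g + h
Step 3: On |z| = 1: |g| = 12 and |h| <= 1 + 8 = 9
Step 4: Since 12 > 9, |h| < |g| on |z| = 1, so by Rouche f has the same number of zeros as g inside |z| < 1
Step 5: g(z) = 12 is a nonzero constant with no zeros inside |z| < 1. Answer = 0

0


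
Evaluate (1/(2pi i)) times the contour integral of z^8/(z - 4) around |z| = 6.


Step 1: f(z) = z^8, a = 4 is inside |z| = 6
Step 2: By Cauchy integral formula: (1/(2pi*i)) * integral = f(a)
Step 3: f(4) = 4^8 = 65536

65536


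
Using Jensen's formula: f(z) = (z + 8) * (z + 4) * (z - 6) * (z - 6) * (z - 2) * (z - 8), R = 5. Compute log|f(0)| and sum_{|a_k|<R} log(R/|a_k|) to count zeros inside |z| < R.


Jensen's formula: (1/2pi)*integral log|f(Re^it)|dt = log|f(0)| + sum_{|a_k|<R} log(R/|a_k|)
Step 1: f(0) = 8 * 4 * (-6) * (-6) * (-2) * (-8) = 18432
Step 2: log|f(0)| = log|-8| + log|-4| + log|6| + log|6| + log|2| + log|8| = 9.8218
Step 3: Zeros inside |z| < 5: -4, 2
Step 4: Jensen sum = log(5/4) + log(5/2) = 1.1394
Step 5: n(R) = number of terms in the Jensen sum = count of zeros inside |z| < 5 = 2

2


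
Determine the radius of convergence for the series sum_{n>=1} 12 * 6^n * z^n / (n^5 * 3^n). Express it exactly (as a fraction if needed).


Step 1: General term a_n = 12 * 6^n / (n^5 * 3^n)
Step 2: By the root test, |a_n|^(1/n) = 12^(1/n) * 6 / (n^(5/n) * 3) -> 6/3 as n -> infinity (since 12^(1/n) -> 1 and n^(5/n) -> 1)
Step 3: R = 1/lim|a_n|^(1/n) = 3/6 = 1/2

1/2


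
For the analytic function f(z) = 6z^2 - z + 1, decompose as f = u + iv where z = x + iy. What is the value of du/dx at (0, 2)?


Step 1: f(z) = 6(x+iy)^2 - (x+iy) + 1
Step 2: u = 6(x^2 - y^2) - x + 1
Step 3: u_x = 12x - 1
Step 4: At (0, 2): u_x = 0 - 1 = -1

-1


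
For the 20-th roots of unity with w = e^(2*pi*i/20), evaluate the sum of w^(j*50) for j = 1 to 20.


Step 1: The sum sum_{j=1}^{n} w^(k*j) equals n if n | k, else 0.
Step 2: Here n = 20, k = 50
Step 3: Does n divide k? 20 | 50 -> False
Step 4: Sum = 0

0


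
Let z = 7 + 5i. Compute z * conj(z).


Step 1: conj(z) = 7 - 5i
Step 2: z * conj(z) = 7^2 + 5^2
Step 3: = 49 + 25 = 74

74


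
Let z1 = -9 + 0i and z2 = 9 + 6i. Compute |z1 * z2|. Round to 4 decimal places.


Step 1: |z1| = sqrt((-9)^2 + 0^2) = sqrt(81)
Step 2: |z2| = sqrt(9^2 + 6^2) = sqrt(117)
Step 3: |z1*z2| = |z1|*|z2| = sqrt(81) * sqrt(117) = sqrt(81 * 117) = sqrt(9477)
Step 4: = 97.3499

97.3499


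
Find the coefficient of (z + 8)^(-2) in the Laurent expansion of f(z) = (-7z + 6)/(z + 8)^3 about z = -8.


Step 1: Write the numerator in powers of (z + 8): -7z + 6 = -7(z + 8) + (-7*(-8) + 6) = -7(z + 8) + 62
Step 2: Divide by (z + 8)^3: f(z) = 62(z + 8)^(-3) - 7(z + 8)^(-2)
Step 3: This finite sum is the Laurent series of f about z = -8.
Step 4: Coefficient of (z + 8)^(-2) = coefficient of (z + 8) in the re-centred numerator = -7

-7


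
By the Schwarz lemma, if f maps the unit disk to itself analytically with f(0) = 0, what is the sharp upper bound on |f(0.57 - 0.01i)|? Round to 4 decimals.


Step 1: Schwarz lemma: if f: D -> D is analytic with f(0) = 0, then |f(z)| <= |z| for all z in D, and this is sharp (f(z) = z).
Step 2: |z0|^2 = 0.57^2 + (-0.01)^2 = 0.325
Step 3: |z0| = sqrt(0.325) = 0.570088
Step 4: Best bound = |z0| = 0.5701

0.5701


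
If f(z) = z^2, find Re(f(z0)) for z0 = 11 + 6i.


Step 1: z0 = 11 + 6i
Step 2: z0^2 = 11^2 - 6^2 + 132i
Step 3: real part = 121 - 36 = 85

85


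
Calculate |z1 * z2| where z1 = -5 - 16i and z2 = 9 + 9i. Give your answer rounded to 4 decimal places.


Step 1: |z1| = sqrt((-5)^2 + (-16)^2) = sqrt(281)
Step 2: |z2| = sqrt(9^2 + 9^2) = sqrt(162)
Step 3: |z1*z2| = |z1|*|z2| = sqrt(281) * sqrt(162) = sqrt(281 * 162) = sqrt(45522)
Step 4: = 213.3589

213.3589


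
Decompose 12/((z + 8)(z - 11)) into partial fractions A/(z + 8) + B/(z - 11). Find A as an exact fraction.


Step 1: Multiply both sides by (z + 8) and set z = -8
Step 2: A = 12 / (-8 - 11)
Step 3: A = 12 / (-19)
Step 4: A = -12/19

-12/19


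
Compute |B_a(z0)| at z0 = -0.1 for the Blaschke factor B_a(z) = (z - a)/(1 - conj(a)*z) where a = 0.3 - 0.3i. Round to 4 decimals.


Step 1: Numerator z0 - a = -0.1 - (0.3 - 0.3i) = -0.4 + 0.3i
Step 2: Denominator 1 - conj(a)*z0 = 1 - (0.3 + 0.3i)*(-0.1) = 1.03 + 0.03i
Step 3: |z0 - a|^2 = (-0.4)^2 + 0.3^2 = 0.25; |1 - conj(a)*z0|^2 = 1.03^2 + 0.03^2 = 1.0618
Step 4: |B_a(-0.1)| = sqrt(0.25 / 1.0618) = sqrt(0.235449)
Step 5: = 0.4852

0.4852


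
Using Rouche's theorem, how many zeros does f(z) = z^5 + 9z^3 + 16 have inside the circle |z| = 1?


Step 1: On |z| = 1 the three terms have sizes |z^5| = 1^5 = 1, |9z^3| = 9*1^3 = 9, |16| = 16
Step 2: The dominant term is g(z) = 16; let h(z) = z^5 + 9z^3 so f = g + h
Step 3: On |z| = 1: |g| = 16 and |h| <= 1 + 9 = 10
Step 4: Since 16 > 10, |h| < |g| on |z| = 1, so by Rouche f has the same number of zeros as g inside |z| < 1
Step 5: g(z) = 16 is a nonzero constant with no zeros inside |z| < 1. Answer = 0

0


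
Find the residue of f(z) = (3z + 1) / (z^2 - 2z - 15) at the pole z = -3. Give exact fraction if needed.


Step 1: Q(z) = z^2 - 2z - 15 = (z + 3)(z - 5)
Step 2: Q'(z) = 2z - 2
Step 3: Q'(-3) = -8, P(-3) = -8
Step 4: Res = P(-3)/Q'(-3) = -8/(-8) = 1

1


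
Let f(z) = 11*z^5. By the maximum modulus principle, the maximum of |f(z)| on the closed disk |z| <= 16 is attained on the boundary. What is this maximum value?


Step 1: On |z| = 16, |f(z)| = 11 * |z|^5 = 11 * 16^5
Step 2: By maximum modulus principle, maximum is on boundary.
Step 3: Maximum = 11 * 1048576 = 11534336

11534336


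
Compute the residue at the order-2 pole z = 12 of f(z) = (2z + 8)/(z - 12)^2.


Step 1: Pole of order 2 at z = 12
Step 2: Res = lim d/dz [(z - 12)^2 * f(z)] as z -> 12
Step 3: (z - 12)^2 * f(z) = 2z + 8
Step 4: d/dz[2z + 8] = 2

2


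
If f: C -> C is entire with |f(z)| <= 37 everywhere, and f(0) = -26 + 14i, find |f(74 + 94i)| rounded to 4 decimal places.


Step 1: By Liouville's theorem, a bounded entire function is constant.
Step 2: f(z) = f(0) = -26 + 14i for all z.
Step 3: |f(w)| = |-26 + 14i| = sqrt(676 + 196)
Step 4: = 29.5296

29.5296


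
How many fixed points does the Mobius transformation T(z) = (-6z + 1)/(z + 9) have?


Step 1: Fixed points satisfy T(z) = z
Step 2: z^2 + 15z - 1 = 0
Step 3: Discriminant = 15^2 - 4*1*(-1) = 229
Step 4: Number of fixed points = 2

2


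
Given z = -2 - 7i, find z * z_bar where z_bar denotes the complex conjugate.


Step 1: conj(z) = -2 + 7i
Step 2: z * conj(z) = (-2)^2 + (-7)^2
Step 3: = 4 + 49 = 53

53


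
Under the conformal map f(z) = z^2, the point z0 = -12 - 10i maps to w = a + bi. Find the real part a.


Step 1: z0 = -12 - 10i
Step 2: z0^2 = (-12)^2 - (-10)^2 + 240i
Step 3: real part = 144 - 100 = 44

44


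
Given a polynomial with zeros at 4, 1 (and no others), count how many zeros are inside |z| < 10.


Step 1: Check each root:
  z = 4: |4| = 4 < 10
  z = 1: |1| = 1 < 10
Step 2: Count = 2

2


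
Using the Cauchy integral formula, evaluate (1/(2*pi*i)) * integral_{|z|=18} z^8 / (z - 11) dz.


Step 1: f(z) = z^8, a = 11 is inside |z| = 18
Step 2: By Cauchy integral formula: (1/(2pi*i)) * integral = f(a)
Step 3: f(11) = 11^8 = 214358881

214358881


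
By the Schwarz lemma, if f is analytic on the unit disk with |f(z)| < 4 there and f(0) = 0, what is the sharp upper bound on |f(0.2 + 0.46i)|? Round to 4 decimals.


Step 1: g = f/4 maps D -> D with g(0) = 0, so by the Schwarz lemma |g(z)| <= |z|, i.e. |f(z)| <= 4|z|; this is sharp (f(z) = 4z).
Step 2: |z0|^2 = 0.2^2 + 0.46^2 = 0.2516
Step 3: |z0| = sqrt(0.2516) = 0.501597
Step 4: Best bound = 4 * |z0| = 4 * 0.501597 = 2.0064

2.0064


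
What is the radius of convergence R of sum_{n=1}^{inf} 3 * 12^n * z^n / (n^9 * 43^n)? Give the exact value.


Step 1: General term a_n = 3 * 12^n / (n^9 * 43^n)
Step 2: By the root test, |a_n|^(1/n) = 3^(1/n) * 12 / (n^(9/n) * 43) -> 12/43 as n -> infinity (since 3^(1/n) -> 1 and n^(9/n) -> 1)
Step 3: R = 1/lim|a_n|^(1/n) = 43/12

43/12


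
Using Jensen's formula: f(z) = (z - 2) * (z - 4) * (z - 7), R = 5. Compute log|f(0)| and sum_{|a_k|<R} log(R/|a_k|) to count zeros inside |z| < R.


Jensen's formula: (1/2pi)*integral log|f(Re^it)|dt = log|f(0)| + sum_{|a_k|<R} log(R/|a_k|)
Step 1: f(0) = (-2) * (-4) * (-7) = -56
Step 2: log|f(0)| = log|2| + log|4| + log|7| = 4.0254
Step 3: Zeros inside |z| < 5: 2, 4
Step 4: Jensen sum = log(5/2) + log(5/4) = 1.1394
Step 5: n(R) = number of terms in the Jensen sum = count of zeros inside |z| < 5 = 2

2


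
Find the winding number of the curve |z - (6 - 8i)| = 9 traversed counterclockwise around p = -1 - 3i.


Step 1: Center c = (6, -8), radius = 9
Step 2: |p - c|^2 = (-7)^2 + 5^2 = 74
Step 3: r^2 = 81
Step 4: |p-c| < r so winding number = 1

1


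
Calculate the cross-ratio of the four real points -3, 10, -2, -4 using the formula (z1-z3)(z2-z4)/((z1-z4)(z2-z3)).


Step 1: (z1-z3)(z2-z4) = (-1) * 14 = -14
Step 2: (z1-z4)(z2-z3) = 1 * 12 = 12
Step 3: Cross-ratio = -14/12 = -7/6

-7/6


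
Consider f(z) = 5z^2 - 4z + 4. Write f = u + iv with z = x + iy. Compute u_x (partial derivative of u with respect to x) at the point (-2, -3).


Step 1: f(z) = 5(x+iy)^2 - 4(x+iy) + 4
Step 2: u = 5(x^2 - y^2) - 4x + 4
Step 3: u_x = 10x - 4
Step 4: At (-2, -3): u_x = -20 - 4 = -24

-24


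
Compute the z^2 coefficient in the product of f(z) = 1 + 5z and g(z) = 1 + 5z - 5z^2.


Step 1: z^2 term in f*g comes from: (1)*(-5z^2) + (5z)*(5z) + (0)*(1)
Step 2: = -5 + 25 + 0
Step 3: = 20

20


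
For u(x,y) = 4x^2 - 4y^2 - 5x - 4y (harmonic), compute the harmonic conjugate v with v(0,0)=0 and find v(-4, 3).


Step 1: v_x = -u_y = 8y + 4
Step 2: v_y = u_x = 8x - 5
Step 3: v = 8xy + 4x - 5y + C
Step 4: v(0,0) = 0 => C = 0
Step 5: v(-4, 3) = -127

-127


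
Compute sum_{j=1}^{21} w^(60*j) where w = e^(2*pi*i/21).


Step 1: The sum sum_{j=1}^{n} w^(k*j) equals n if n | k, else 0.
Step 2: Here n = 21, k = 60
Step 3: Does n divide k? 21 | 60 -> False
Step 4: Sum = 0

0


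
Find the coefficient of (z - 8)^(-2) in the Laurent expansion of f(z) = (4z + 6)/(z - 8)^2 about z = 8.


Step 1: Write the numerator in powers of (z - 8): 4z + 6 = 4(z - 8) + (4*8 + 6) = 4(z - 8) + 38
Step 2: Divide by (z - 8)^2: f(z) = 38(z - 8)^(-2) + 4(z - 8)^(-1)
Step 3: This finite sum is the Laurent series of f about z = 8.
Step 4: Coefficient of (z - 8)^(-2) = 4*8 + 6 = 38

38


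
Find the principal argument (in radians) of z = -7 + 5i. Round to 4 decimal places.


Step 1: z = -7 + 5i
Step 2: arg(z) = atan2(5, -7)
Step 3: arg(z) = 2.5213

2.5213


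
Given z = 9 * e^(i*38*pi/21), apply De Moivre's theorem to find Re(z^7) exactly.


Step 1: By De Moivre's theorem, z^7 = 9^7 * e^(i*7*38*pi/21) = 4782969 * (cos(38*pi/3) + i*sin(38*pi/3))
Step 2: |z|^7 = 9^7 = 4782969
Step 3: Reduce the angle mod 2*pi: 38*pi/3 - 12*pi = 2*pi/3
Step 4: cos(2*pi/3) = -1/2
Step 5: Re(z^7) = 4782969 * (-1/2) = -4782969/2

-4782969/2


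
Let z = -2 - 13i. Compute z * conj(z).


Step 1: conj(z) = -2 + 13i
Step 2: z * conj(z) = (-2)^2 + (-13)^2
Step 3: = 4 + 169 = 173

173


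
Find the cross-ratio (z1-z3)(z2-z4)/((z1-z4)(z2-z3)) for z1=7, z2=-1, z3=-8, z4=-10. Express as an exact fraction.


Step 1: (z1-z3)(z2-z4) = 15 * 9 = 135
Step 2: (z1-z4)(z2-z3) = 17 * 7 = 119
Step 3: Cross-ratio = 135/119 = 135/119

135/119


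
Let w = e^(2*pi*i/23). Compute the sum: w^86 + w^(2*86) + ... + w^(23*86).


Step 1: The sum sum_{j=1}^{n} w^(k*j) equals n if n | k, else 0.
Step 2: Here n = 23, k = 86
Step 3: Does n divide k? 23 | 86 -> False
Step 4: Sum = 0

0


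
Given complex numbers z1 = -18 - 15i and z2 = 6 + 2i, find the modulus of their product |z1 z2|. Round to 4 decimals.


Step 1: |z1| = sqrt((-18)^2 + (-15)^2) = sqrt(549)
Step 2: |z2| = sqrt(6^2 + 2^2) = sqrt(40)
Step 3: |z1*z2| = |z1|*|z2| = sqrt(549) * sqrt(40) = sqrt(549 * 40) = sqrt(21960)
Step 4: = 148.1891

148.1891


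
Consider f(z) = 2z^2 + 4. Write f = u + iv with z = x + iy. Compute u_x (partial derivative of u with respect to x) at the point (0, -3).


Step 1: f(z) = 2(x+iy)^2 + 4
Step 2: u = 2(x^2 - y^2) + 4
Step 3: u_x = 4x + 0
Step 4: At (0, -3): u_x = 0 + 0 = 0

0


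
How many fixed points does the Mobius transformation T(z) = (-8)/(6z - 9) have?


Step 1: Fixed points satisfy T(z) = z
Step 2: 6z^2 - 9z + 8 = 0
Step 3: Discriminant = (-9)^2 - 4*6*8 = -111
Step 4: Number of fixed points = 2

2


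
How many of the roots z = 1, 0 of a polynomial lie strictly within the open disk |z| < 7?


Step 1: Check each root:
  z = 1: |1| = 1 < 7
  z = 0: |0| = 0 < 7
Step 2: Count = 2

2


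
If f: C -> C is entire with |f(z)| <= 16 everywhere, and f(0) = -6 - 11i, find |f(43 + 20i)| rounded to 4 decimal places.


Step 1: By Liouville's theorem, a bounded entire function is constant.
Step 2: f(z) = f(0) = -6 - 11i for all z.
Step 3: |f(w)| = |-6 - 11i| = sqrt(36 + 121)
Step 4: = 12.53

12.53


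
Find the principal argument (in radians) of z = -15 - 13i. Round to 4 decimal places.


Step 1: z = -15 - 13i
Step 2: arg(z) = atan2(-13, -15)
Step 3: arg(z) = -2.4275

-2.4275


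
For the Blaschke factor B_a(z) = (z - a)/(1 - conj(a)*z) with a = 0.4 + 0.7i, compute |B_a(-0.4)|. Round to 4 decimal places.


Step 1: Numerator z0 - a = -0.4 - (0.4 + 0.7i) = -0.8 - 0.7i
Step 2: Denominator 1 - conj(a)*z0 = 1 - (0.4 - 0.7i)*(-0.4) = 1.16 - 0.28i
Step 3: |z0 - a|^2 = (-0.8)^2 + (-0.7)^2 = 1.13; |1 - conj(a)*z0|^2 = 1.16^2 + (-0.28)^2 = 1.424
Step 4: |B_a(-0.4)| = sqrt(1.13 / 1.424) = sqrt(0.793539)
Step 5: = 0.8908

0.8908


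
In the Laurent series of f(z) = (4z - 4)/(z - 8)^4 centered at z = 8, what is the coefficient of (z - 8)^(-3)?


Step 1: Write the numerator in powers of (z - 8): 4z - 4 = 4(z - 8) + (4*8 - 4) = 4(z - 8) + 28
Step 2: Divide by (z - 8)^4: f(z) = 28(z - 8)^(-4) + 4(z - 8)^(-3)
Step 3: This finite sum is the Laurent series of f about z = 8.
Step 4: Coefficient of (z - 8)^(-3) = coefficient of (z - 8) in the re-centred numerator = 4

4


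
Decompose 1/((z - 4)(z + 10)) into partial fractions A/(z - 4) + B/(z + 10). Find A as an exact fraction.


Step 1: Multiply both sides by (z - 4) and set z = 4
Step 2: A = 1 / (4 + 10)
Step 3: A = 1 / 14
Step 4: A = 1/14

1/14


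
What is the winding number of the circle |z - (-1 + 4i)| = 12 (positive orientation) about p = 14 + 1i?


Step 1: Center c = (-1, 4), radius = 12
Step 2: |p - c|^2 = 15^2 + (-3)^2 = 234
Step 3: r^2 = 144
Step 4: |p-c| > r so winding number = 0

0


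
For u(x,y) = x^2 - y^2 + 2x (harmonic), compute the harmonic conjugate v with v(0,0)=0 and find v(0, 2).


Step 1: v_x = -u_y = 2y + 0
Step 2: v_y = u_x = 2x + 2
Step 3: v = 2xy + 2y + C
Step 4: v(0,0) = 0 => C = 0
Step 5: v(0, 2) = 4

4


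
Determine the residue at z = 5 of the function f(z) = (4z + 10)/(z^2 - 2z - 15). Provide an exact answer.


Step 1: Q(z) = z^2 - 2z - 15 = (z - 5)(z + 3)
Step 2: Q'(z) = 2z - 2
Step 3: Q'(5) = 8, P(5) = 30
Step 4: Res = P(5)/Q'(5) = 30/8 = 15/4

15/4


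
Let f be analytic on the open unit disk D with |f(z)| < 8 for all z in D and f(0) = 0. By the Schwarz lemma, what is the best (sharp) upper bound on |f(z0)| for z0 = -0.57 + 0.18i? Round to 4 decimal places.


Step 1: g = f/8 maps D -> D with g(0) = 0, so by the Schwarz lemma |g(z)| <= |z|, i.e. |f(z)| <= 8|z|; this is sharp (f(z) = 8z).
Step 2: |z0|^2 = (-0.57)^2 + 0.18^2 = 0.3573
Step 3: |z0| = sqrt(0.3573) = 0.597746
Step 4: Best bound = 8 * |z0| = 8 * 0.597746 = 4.782

4.782


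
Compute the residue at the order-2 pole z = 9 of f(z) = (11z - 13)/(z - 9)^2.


Step 1: Pole of order 2 at z = 9
Step 2: Res = lim d/dz [(z - 9)^2 * f(z)] as z -> 9
Step 3: (z - 9)^2 * f(z) = 11z - 13
Step 4: d/dz[11z - 13] = 11

11


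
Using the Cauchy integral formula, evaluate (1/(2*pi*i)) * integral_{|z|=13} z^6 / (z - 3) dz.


Step 1: f(z) = z^6, a = 3 is inside |z| = 13
Step 2: By Cauchy integral formula: (1/(2pi*i)) * integral = f(a)
Step 3: f(3) = 3^6 = 729

729


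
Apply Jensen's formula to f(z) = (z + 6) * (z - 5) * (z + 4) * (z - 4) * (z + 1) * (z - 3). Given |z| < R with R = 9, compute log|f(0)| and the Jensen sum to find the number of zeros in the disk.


Jensen's formula: (1/2pi)*integral log|f(Re^it)|dt = log|f(0)| + sum_{|a_k|<R} log(R/|a_k|)
Step 1: f(0) = 6 * (-5) * 4 * (-4) * 1 * (-3) = -1440
Step 2: log|f(0)| = log|-6| + log|5| + log|-4| + log|4| + log|-1| + log|3| = 7.2724
Step 3: Zeros inside |z| < 9: -6, 5, -4, 4, -1, 3
Step 4: Jensen sum = log(9/6) + log(9/5) + log(9/4) + log(9/4) + log(9/1) + log(9/3) = 5.9109
Step 5: n(R) = number of terms in the Jensen sum = count of zeros inside |z| < 9 = 6

6


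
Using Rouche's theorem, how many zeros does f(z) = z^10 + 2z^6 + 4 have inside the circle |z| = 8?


Step 1: On |z| = 8 the three terms have sizes |z^10| = 8^10 = 1073741824, |2z^6| = 2*8^6 = 524288, |4| = 4
Step 2: The dominant term is g(z) = z^10; let h(z) = 2z^6 + 4 so f = g + h
Step 3: On |z| = 8: |g| = 1073741824 and |h| <= 524288 + 4 = 524292
Step 4: Since 1073741824 > 524292, |h| < |g| on |z| = 8, so by Rouche f has the same number of zeros as g inside |z| < 8
Step 5: g(z) = z^10 has 10 zeros (all at the origin) inside |z| < 8. Answer = 10

10


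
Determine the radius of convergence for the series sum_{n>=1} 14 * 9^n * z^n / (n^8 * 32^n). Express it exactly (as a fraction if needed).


Step 1: General term a_n = 14 * 9^n / (n^8 * 32^n)
Step 2: By the root test, |a_n|^(1/n) = 14^(1/n) * 9 / (n^(8/n) * 32) -> 9/32 as n -> infinity (since 14^(1/n) -> 1 and n^(8/n) -> 1)
Step 3: R = 1/lim|a_n|^(1/n) = 32/9

32/9


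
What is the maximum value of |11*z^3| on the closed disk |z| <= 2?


Step 1: On |z| = 2, |f(z)| = 11 * |z|^3 = 11 * 2^3
Step 2: By maximum modulus principle, maximum is on boundary.
Step 3: Maximum = 11 * 8 = 88

88


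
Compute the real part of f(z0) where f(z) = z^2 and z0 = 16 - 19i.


Step 1: z0 = 16 - 19i
Step 2: z0^2 = 16^2 - (-19)^2 - 608i
Step 3: real part = 256 - 361 = -105

-105


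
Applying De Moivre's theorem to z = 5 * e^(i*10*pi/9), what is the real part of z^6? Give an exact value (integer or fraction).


Step 1: By De Moivre's theorem, z^6 = 5^6 * e^(i*6*10*pi/9) = 15625 * (cos(20*pi/3) + i*sin(20*pi/3))
Step 2: |z|^6 = 5^6 = 15625
Step 3: Reduce the angle mod 2*pi: 20*pi/3 - 6*pi = 2*pi/3
Step 4: cos(2*pi/3) = -1/2
Step 5: Re(z^6) = 15625 * (-1/2) = -15625/2

-15625/2


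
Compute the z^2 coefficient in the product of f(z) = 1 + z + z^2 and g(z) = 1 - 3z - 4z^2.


Step 1: z^2 term in f*g comes from: (1)*(-4z^2) + (z)*(-3z) + (z^2)*(1)
Step 2: = -4 - 3 + 1
Step 3: = -6

-6


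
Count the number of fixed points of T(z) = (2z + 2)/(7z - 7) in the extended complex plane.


Step 1: Fixed points satisfy T(z) = z
Step 2: 7z^2 - 9z - 2 = 0
Step 3: Discriminant = (-9)^2 - 4*7*(-2) = 137
Step 4: Number of fixed points = 2

2


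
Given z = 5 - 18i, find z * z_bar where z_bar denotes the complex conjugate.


Step 1: conj(z) = 5 + 18i
Step 2: z * conj(z) = 5^2 + (-18)^2
Step 3: = 25 + 324 = 349

349


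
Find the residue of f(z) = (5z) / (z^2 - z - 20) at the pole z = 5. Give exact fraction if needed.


Step 1: Q(z) = z^2 - z - 20 = (z - 5)(z + 4)
Step 2: Q'(z) = 2z - 1
Step 3: Q'(5) = 9, P(5) = 25
Step 4: Res = P(5)/Q'(5) = 25/9 = 25/9

25/9


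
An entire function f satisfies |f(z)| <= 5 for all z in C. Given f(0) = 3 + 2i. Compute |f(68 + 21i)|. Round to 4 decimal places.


Step 1: By Liouville's theorem, a bounded entire function is constant.
Step 2: f(z) = f(0) = 3 + 2i for all z.
Step 3: |f(w)| = |3 + 2i| = sqrt(9 + 4)
Step 4: = 3.6056

3.6056


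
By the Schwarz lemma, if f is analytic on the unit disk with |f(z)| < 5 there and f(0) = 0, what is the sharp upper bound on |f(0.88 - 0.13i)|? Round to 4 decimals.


Step 1: g = f/5 maps D -> D with g(0) = 0, so by the Schwarz lemma |g(z)| <= |z|, i.e. |f(z)| <= 5|z|; this is sharp (f(z) = 5z).
Step 2: |z0|^2 = 0.88^2 + (-0.13)^2 = 0.7913
Step 3: |z0| = sqrt(0.7913) = 0.88955
Step 4: Best bound = 5 * |z0| = 5 * 0.88955 = 4.4478

4.4478


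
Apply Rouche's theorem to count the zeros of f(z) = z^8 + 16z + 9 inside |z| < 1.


Step 1: On |z| = 1 the three terms have sizes |z^8| = 1^8 = 1, |16z| = 16*1 = 16, |9| = 9
Step 2: The dominant term is g(z) = 16z; let h(z) = z^8 + 9 so f = g + h
Step 3: On |z| = 1: |g| = 16 and |h| <= 1 + 9 = 10
Step 4: Since 16 > 10, |h| < |g| on |z| = 1, so by Rouche f has the same number of zeros as g inside |z| < 1
Step 5: g(z) = 16z has 1 zero (at the origin, multiplicity 1) inside |z| < 1. Answer = 1

1


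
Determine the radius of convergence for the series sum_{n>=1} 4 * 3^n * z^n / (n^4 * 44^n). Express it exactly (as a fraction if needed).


Step 1: General term a_n = 4 * 3^n / (n^4 * 44^n)
Step 2: By the root test, |a_n|^(1/n) = 4^(1/n) * 3 / (n^(4/n) * 44) -> 3/44 as n -> infinity (since 4^(1/n) -> 1 and n^(4/n) -> 1)
Step 3: R = 1/lim|a_n|^(1/n) = 44/3

44/3


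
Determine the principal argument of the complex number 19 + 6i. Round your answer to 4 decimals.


Step 1: z = 19 + 6i
Step 2: arg(z) = atan2(6, 19)
Step 3: arg(z) = 0.3059

0.3059


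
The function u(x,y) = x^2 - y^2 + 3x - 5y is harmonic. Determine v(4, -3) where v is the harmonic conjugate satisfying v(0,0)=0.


Step 1: v_x = -u_y = 2y + 5
Step 2: v_y = u_x = 2x + 3
Step 3: v = 2xy + 5x + 3y + C
Step 4: v(0,0) = 0 => C = 0
Step 5: v(4, -3) = -13

-13


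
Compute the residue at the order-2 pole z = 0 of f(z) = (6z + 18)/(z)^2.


Step 1: Pole of order 2 at z = 0
Step 2: Res = lim d/dz [(z)^2 * f(z)] as z -> 0
Step 3: (z)^2 * f(z) = 6z + 18
Step 4: d/dz[6z + 18] = 6

6


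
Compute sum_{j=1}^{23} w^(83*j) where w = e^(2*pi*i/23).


Step 1: The sum sum_{j=1}^{n} w^(k*j) equals n if n | k, else 0.
Step 2: Here n = 23, k = 83
Step 3: Does n divide k? 23 | 83 -> False
Step 4: Sum = 0

0


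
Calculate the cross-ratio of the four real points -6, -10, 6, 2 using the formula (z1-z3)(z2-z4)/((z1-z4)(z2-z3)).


Step 1: (z1-z3)(z2-z4) = (-12) * (-12) = 144
Step 2: (z1-z4)(z2-z3) = (-8) * (-16) = 128
Step 3: Cross-ratio = 144/128 = 9/8

9/8


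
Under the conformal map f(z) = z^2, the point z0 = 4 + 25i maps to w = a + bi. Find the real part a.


Step 1: z0 = 4 + 25i
Step 2: z0^2 = 4^2 - 25^2 + 200i
Step 3: real part = 16 - 625 = -609

-609


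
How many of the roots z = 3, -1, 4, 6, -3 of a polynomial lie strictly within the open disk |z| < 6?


Step 1: Check each root:
  z = 3: |3| = 3 < 6
  z = -1: |-1| = 1 < 6
  z = 4: |4| = 4 < 6
  z = 6: |6| = 6 >= 6
  z = -3: |-3| = 3 < 6
Step 2: Count = 4

4


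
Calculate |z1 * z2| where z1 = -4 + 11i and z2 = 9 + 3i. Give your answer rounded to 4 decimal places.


Step 1: |z1| = sqrt((-4)^2 + 11^2) = sqrt(137)
Step 2: |z2| = sqrt(9^2 + 3^2) = sqrt(90)
Step 3: |z1*z2| = |z1|*|z2| = sqrt(137) * sqrt(90) = sqrt(137 * 90) = sqrt(12330)
Step 4: = 111.0405

111.0405
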